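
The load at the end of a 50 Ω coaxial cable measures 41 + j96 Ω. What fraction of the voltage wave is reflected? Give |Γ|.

|Γ| ≈ 0.729

Γ = (Z_L − Z_0)/(Z_L + Z_0) = (-9 + j96)/(91 + j96)
|Γ| = 96.4/132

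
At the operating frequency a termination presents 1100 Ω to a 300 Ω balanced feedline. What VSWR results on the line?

VSWR ≈ 3.67

For a purely resistive load, VSWR = R_L/Z_0 or Z_0/R_L (whichever > 1) = 1100/300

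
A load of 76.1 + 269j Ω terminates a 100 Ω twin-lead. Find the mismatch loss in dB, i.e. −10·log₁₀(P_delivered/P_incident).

mismatch loss ≈ 5.31 dB

Γ = (-23.9 + j269)/(176.1 + j269), |Γ| = 0.84
|Γ|² = 0.706, so P_del/P_inc = 1 − |Γ|² = 0.294
ML = −10·log₁₀(1 − |Γ|²)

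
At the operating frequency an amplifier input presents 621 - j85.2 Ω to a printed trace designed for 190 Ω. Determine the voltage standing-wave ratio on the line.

Γ = (Z_L − Z_0)/(Z_L + Z_0) = (431 − j85.2)/(811 − j85.2)
|Γ| = 439/815 = 0.539
VSWR = (1 + |Γ|)/(1 − |Γ|) = 1.54/0.461

VSWR ≈ 3.34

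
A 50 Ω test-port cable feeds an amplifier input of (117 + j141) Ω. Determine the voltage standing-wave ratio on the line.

Γ = (Z_L − Z_0)/(Z_L + Z_0) = (67 + j141)/(167 + j141)
|Γ| = 156/219 = 0.714
VSWR = (1 + |Γ|)/(1 − |Γ|) = 1.71/0.286

VSWR ≈ 6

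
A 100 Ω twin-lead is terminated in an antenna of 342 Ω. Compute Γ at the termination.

Γ = 0.548

Γ = (Z_L − Z_0)/(Z_L + Z_0) = (342 − 100)/(342 + 100) = 242/442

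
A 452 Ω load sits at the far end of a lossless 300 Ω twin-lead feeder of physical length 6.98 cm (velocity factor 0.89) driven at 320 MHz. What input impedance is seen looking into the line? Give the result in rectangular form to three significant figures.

λ = v/f = 0.89·c / 320 MHz = 0.834 m
βl = 2π·l/λ = 2π × 0.0837 = 30.1°
tan(βl) = tan(30.1°) = 0.58
Z_in = Z_0·(Z_L + jZ_0·tanβl)/(Z_0 + jZ_L·tanβl)
     = 300·(452 + j174)/(300 + j262)

Z_in ≈ 342 − j125 Ω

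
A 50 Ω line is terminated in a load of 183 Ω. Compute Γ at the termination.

Γ = 0.571

Γ = (Z_L − Z_0)/(Z_L + Z_0) = (183 − 50)/(183 + 50) = 133/233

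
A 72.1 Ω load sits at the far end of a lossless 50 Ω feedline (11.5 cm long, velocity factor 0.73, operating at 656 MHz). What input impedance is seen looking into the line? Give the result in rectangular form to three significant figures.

λ = v/f = 0.73·c / 656 MHz = 0.334 m
βl = 2π·l/λ = 2π × 0.344 = 124°
tan(βl) = tan(124°) = -1.48
Z_in = Z_0·(Z_L + jZ_0·tanβl)/(Z_0 + jZ_L·tanβl)
     = 50·(72.1 − j74.1)/(50 − j107)

Z_in ≈ 41.4 + j14.4 Ω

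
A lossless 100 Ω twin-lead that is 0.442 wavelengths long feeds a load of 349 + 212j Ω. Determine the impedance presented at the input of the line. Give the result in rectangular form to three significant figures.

βl = 2π × 0.442 = 159°
tan(βl) = tan(159°) = -0.381
Z_in = Z_0·(Z_L + jZ_0·tanβl)/(Z_0 + jZ_L·tanβl)
     = 100·(349 + j174)/(181 − j133)

Z_in ≈ 79.3 + j154 Ω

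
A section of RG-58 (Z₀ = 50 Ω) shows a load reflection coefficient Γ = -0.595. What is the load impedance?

Z_L = Z_0·(1 + Γ)/(1 − Γ) = 50·(0.405)/(1.59)

Z_L ≈ 12.7 Ω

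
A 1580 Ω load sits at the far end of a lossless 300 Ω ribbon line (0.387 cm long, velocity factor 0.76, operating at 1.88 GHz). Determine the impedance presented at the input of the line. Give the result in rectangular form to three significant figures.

Z_in ≈ 767 − j760 Ω

λ = v/f = 0.76·c / 1.88 GHz = 0.121 m
βl = 2π·l/λ = 2π × 0.0319 = 11.5°
tan(βl) = tan(11.5°) = 0.203
Z_in = Z_0·(Z_L + jZ_0·tanβl)/(Z_0 + jZ_L·tanβl)
     = 300·(1580 + j61)/(300 + j321)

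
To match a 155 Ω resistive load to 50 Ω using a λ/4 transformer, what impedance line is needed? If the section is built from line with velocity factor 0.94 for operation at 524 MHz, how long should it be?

Z_qwt ≈ 88 Ω; length ≈ 13.5 cm

Z_qwt = √(Z_0·R_L) = √(50 × 155) = √7750
λ = 0.94·c/f = 0.538 m, so l = λ/4 = 0.135 m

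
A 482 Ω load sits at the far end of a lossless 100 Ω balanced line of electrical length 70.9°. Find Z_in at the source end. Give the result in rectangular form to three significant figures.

Z_in ≈ 23.1 − j33 Ω

tan(βl) = tan(70.9°) = 2.89
Z_in = Z_0·(Z_L + jZ_0·tanβl)/(Z_0 + jZ_L·tanβl)
     = 100·(482 + j289)/(100 + j1390)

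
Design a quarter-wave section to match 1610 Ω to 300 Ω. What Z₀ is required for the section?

Z_qwt ≈ 695 Ω

Z_qwt = √(Z_0·R_L) = √(300 × 1610) = √483000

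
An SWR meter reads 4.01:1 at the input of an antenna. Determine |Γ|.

|Γ| ≈ 0.601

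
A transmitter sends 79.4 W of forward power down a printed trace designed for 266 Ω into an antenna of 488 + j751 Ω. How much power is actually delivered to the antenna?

|Γ| = |(222 + j751)/(754 + j751)| = 0.736
|Γ|² = 0.542
P_refl = |Γ|²·P_inc = 43 W, P_del = (1 − |Γ|²)·P_inc = 36.4 W

P_delivered ≈ 36.4 W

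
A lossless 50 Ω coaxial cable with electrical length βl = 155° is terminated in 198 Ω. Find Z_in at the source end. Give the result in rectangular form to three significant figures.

Z_in ≈ 54.7 + j77.6 Ω

tan(βl) = tan(155°) = -0.466
Z_in = Z_0·(Z_L + jZ_0·tanβl)/(Z_0 + jZ_L·tanβl)
     = 50·(198 − j23.3)/(50 − j92.3)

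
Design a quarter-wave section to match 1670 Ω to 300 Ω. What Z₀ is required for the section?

Z_qwt ≈ 708 Ω

Z_qwt = √(Z_0·R_L) = √(300 × 1670) = √501000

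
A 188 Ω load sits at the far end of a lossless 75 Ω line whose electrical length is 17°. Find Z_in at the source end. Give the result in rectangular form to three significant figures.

tan(βl) = tan(17°) = 0.306
Z_in = Z_0·(Z_L + jZ_0·tanβl)/(Z_0 + jZ_L·tanβl)
     = 75·(188 + j22.9)/(75 + j57.5)

Z_in ≈ 130 − j76.3 Ω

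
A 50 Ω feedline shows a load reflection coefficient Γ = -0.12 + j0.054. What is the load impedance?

Z_L = Z_0·(1 + Γ)/(1 − Γ) = 50·(0.88 + j0.054)/(1.12 − j0.054)

Z_L ≈ 39.1 + j4.29 Ω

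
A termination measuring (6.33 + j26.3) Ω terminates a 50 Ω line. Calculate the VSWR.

Γ = (Z_L − Z_0)/(Z_L + Z_0) = (-43.67 + j26.3)/(56.33 + j26.3)
|Γ| = 51/62.2 = 0.82
VSWR = (1 + |Γ|)/(1 − |Γ|) = 1.82/0.18

VSWR ≈ 10.1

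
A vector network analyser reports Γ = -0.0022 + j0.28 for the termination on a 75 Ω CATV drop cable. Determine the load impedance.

Z_L = Z_0·(1 + Γ)/(1 − Γ) = 75·(0.998 + j0.28)/(1 − j0.28)

Z_L ≈ 63.8 + j38.8 Ω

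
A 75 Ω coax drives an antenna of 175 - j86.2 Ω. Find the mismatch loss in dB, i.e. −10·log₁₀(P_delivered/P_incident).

mismatch loss ≈ 1.25 dB

Γ = (100 − j86.2)/(250 − j86.2), |Γ| = 0.499
|Γ|² = 0.249, so P_del/P_inc = 1 − |Γ|² = 0.751
ML = −10·log₁₀(1 − |Γ|²)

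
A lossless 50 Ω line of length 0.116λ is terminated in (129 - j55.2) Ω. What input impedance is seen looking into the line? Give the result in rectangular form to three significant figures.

βl = 2π × 0.116 = 41.8°
tan(βl) = tan(41.8°) = 0.893
Z_in = Z_0·(Z_L + jZ_0·tanβl)/(Z_0 + jZ_L·tanβl)
     = 50·(129 − j10.6)/(99.3 + j115)

Z_in ≈ 25.1 − j34.4 Ω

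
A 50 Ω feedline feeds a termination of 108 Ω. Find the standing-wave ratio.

VSWR ≈ 2.16

Γ = (108 − 50)/(108 + 50) = 0.367
VSWR = (1 + 0.367)/(1 − 0.367)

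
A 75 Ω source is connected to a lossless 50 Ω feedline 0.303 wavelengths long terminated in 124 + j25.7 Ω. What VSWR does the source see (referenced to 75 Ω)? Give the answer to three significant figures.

βl = 2π × 0.303 = 109°
tan(βl) = -2.89
Z_in = Z_0·(Z_L + jZ_0·tanβl)/(Z_0 + jZ_L·tanβl) = 20.2 + j10.3 Ω
Γ_s = (Z_in − Z_s)/(Z_in + Z_s) = (-54.8 + j10.3)/(95.2 + j10.3), |Γ_s| = 0.583
VSWR = (1 + |Γ_s|)/(1 − |Γ_s|)

VSWR ≈ 3.8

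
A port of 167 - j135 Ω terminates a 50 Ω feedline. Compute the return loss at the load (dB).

Γ = (117 − j135)/(217 − j135), |Γ| = 0.699
RL = −20·log₁₀|Γ| = −20·log₁₀(0.699)

RL ≈ 3.11 dB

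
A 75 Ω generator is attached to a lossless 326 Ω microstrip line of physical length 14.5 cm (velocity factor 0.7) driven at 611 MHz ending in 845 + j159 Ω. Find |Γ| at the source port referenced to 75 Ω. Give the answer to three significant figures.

|Γ| ≈ 0.798

λ = v/f = 0.7·c / 611 MHz = 0.344 m
βl = 2π·l/λ = 2π × 0.422 = 152°
tan(βl) = -0.534
Z_in = Z_0·(Z_L + jZ_0·tanβl)/(Z_0 + jZ_L·tanβl) = 310 + j328 Ω
Γ_s = (Z_in − Z_s)/(Z_in + Z_s) = (235 + j328)/(385 + j328), |Γ_s| = 0.798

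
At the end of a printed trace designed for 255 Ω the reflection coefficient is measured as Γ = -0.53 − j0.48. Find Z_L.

Z_L = Z_0·(1 + Γ)/(1 − Γ) = 255·(0.47 − j0.48)/(1.53 + j0.48)

Z_L ≈ 48.5 − j95.2 Ω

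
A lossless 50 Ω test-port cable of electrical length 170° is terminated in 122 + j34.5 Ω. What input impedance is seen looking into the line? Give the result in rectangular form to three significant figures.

Z_in ≈ 87.2 + j56.3 Ω

tan(βl) = tan(170°) = -0.176
Z_in = Z_0·(Z_L + jZ_0·tanβl)/(Z_0 + jZ_L·tanβl)
     = 50·(122 + j25.7)/(56.1 − j21.5)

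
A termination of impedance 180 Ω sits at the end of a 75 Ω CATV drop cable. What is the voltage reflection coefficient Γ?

Γ = (Z_L − Z_0)/(Z_L + Z_0) = (180 − 75)/(180 + 75) = 105/255

Γ = 0.412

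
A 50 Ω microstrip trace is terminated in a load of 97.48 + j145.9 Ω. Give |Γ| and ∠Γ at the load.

Γ = (Z_L − Z_0)/(Z_L + Z_0) = (47.48 + j145.9)/(147.5 + j145.9)
|Γ| = 153/207 = 0.74

Γ ≈ 0.74 ∠ 27.3°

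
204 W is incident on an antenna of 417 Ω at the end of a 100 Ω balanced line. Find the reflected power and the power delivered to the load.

Γ = (417 − 100)/(417 + 100) = 0.613
|Γ|² = 0.376
P_refl = |Γ|²·P_inc = 76.7 W, P_del = (1 − |Γ|²)·P_inc = 127 W

P_reflected ≈ 76.7 W; P_delivered ≈ 127 W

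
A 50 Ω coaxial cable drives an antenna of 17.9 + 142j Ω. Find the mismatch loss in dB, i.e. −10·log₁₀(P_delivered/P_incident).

mismatch loss ≈ 8.4 dB

Γ = (-32.1 + j142)/(67.9 + j142), |Γ| = 0.925
|Γ|² = 0.855, so P_del/P_inc = 1 − |Γ|² = 0.145
ML = −10·log₁₀(1 − |Γ|²)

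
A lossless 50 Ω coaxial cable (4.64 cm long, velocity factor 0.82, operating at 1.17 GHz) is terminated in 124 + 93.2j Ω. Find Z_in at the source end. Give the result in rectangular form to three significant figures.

λ = v/f = 0.82·c / 1.17 GHz = 0.21 m
βl = 2π·l/λ = 2π × 0.221 = 79.4°
tan(βl) = tan(79.4°) = 5.37
Z_in = Z_0·(Z_L + jZ_0·tanβl)/(Z_0 + jZ_L·tanβl)
     = 50·(124 + j362)/(-450 + j666)

Z_in ≈ 14.3 − j19 Ω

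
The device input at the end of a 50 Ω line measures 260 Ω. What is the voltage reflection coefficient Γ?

Γ = 0.677

Γ = (Z_L − Z_0)/(Z_L + Z_0) = (260 − 50)/(260 + 50) = 210/310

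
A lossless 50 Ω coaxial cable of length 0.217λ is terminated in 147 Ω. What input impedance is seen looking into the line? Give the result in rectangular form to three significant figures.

Z_in ≈ 17.7 − j9.25 Ω

βl = 2π × 0.217 = 78.1°
tan(βl) = tan(78.1°) = 4.75
Z_in = Z_0·(Z_L + jZ_0·tanβl)/(Z_0 + jZ_L·tanβl)
     = 50·(147 + j238)/(50 + j699)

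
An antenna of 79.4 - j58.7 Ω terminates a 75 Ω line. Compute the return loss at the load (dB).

RL ≈ 8.96 dB

Γ = (4.4 − j58.7)/(154.4 − j58.7), |Γ| = 0.356
RL = −20·log₁₀|Γ| = −20·log₁₀(0.356)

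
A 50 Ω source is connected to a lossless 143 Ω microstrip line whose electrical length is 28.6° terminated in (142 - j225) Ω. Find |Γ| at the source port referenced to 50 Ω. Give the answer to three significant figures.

tan(βl) = 0.545
Z_in = Z_0·(Z_L + jZ_0·tanβl)/(Z_0 + jZ_L·tanβl) = 49.2 − j93.5 Ω
Γ_s = (Z_in − Z_s)/(Z_in + Z_s) = (-0.808 − j93.5)/(99.2 − j93.5), |Γ_s| = 0.686

|Γ| ≈ 0.686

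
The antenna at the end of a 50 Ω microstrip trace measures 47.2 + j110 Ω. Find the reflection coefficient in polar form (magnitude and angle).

Γ = (Z_L − Z_0)/(Z_L + Z_0) = (-2.8 + j110)/(97.2 + j110)
|Γ| = 110/147 = 0.75

Γ ≈ 0.75 ∠ 42.9°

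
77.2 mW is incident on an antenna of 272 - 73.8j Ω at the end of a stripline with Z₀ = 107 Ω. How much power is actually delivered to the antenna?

P_delivered ≈ 60.3 mW

|Γ| = |(165 − j73.8)/(379 − j73.8)| = 0.468
|Γ|² = 0.219
P_refl = |Γ|²·P_inc = 16.9 mW, P_del = (1 − |Γ|²)·P_inc = 60.3 mW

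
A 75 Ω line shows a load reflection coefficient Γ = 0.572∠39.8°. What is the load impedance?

Z_L = Z_0·(1 + Γ)/(1 − Γ) = 75·(1.44 + j0.366)/(0.561 − j0.366)

Z_L ≈ 113 + j123 Ω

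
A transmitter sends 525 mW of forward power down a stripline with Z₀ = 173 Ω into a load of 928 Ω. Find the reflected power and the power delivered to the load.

Γ = (928 − 173)/(928 + 173) = 0.686
|Γ|² = 0.47
P_refl = |Γ|²·P_inc = 247 mW, P_del = (1 − |Γ|²)·P_inc = 278 mW

P_reflected ≈ 247 mW; P_delivered ≈ 278 mW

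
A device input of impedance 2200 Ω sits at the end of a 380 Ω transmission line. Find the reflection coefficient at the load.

Γ = (Z_L − Z_0)/(Z_L + Z_0) = (2200 − 380)/(2200 + 380) = 1820/2580

Γ = 0.705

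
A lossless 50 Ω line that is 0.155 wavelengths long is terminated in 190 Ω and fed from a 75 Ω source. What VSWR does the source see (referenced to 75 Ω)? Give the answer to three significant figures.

VSWR ≈ 4.73

βl = 2π × 0.155 = 55.8°
tan(βl) = 1.47
Z_in = Z_0·(Z_L + jZ_0·tanβl)/(Z_0 + jZ_L·tanβl) = 18.6 − j30.6 Ω
Γ_s = (Z_in − Z_s)/(Z_in + Z_s) = (-56.4 − j30.6)/(93.6 − j30.6), |Γ_s| = 0.651
VSWR = (1 + |Γ_s|)/(1 − |Γ_s|)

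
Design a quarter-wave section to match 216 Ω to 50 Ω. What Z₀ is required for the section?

Z_qwt ≈ 104 Ω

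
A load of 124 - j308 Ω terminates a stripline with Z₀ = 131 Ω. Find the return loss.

Γ = (-7 − j308)/(255 − j308), |Γ| = 0.77
RL = −20·log₁₀|Γ| = −20·log₁₀(0.77)

RL ≈ 2.26 dB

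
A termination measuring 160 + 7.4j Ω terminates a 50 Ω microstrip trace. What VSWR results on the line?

Γ = (Z_L − Z_0)/(Z_L + Z_0) = (110 + j7.4)/(210 + j7.4)
|Γ| = 110/210 = 0.525
VSWR = (1 + |Γ|)/(1 − |Γ|) = 1.52/0.475

VSWR ≈ 3.21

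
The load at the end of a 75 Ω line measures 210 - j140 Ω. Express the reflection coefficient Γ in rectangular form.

Γ = (Z_L − Z_0)/(Z_L + Z_0) = (135 − j140)/(285 − j140)

Γ ≈ 0.576 − j0.208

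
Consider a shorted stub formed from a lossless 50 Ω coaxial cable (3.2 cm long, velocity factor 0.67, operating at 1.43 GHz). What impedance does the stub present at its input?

λ = v/f = 0.67·c / 1.43 GHz = 0.141 m
βl = 2π·l/λ = 2π × 0.228 = 82°
tan(βl) = 7.08
For a shorted stub, Z_in = jZ_0·tan(βl)

Z_in ≈ +j354 Ω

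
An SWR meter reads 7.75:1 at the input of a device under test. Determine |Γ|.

|Γ| ≈ 0.771

|Γ| = (S − 1)/(S + 1) = (7.75 − 1)/(7.75 + 1) = 6.75/8.75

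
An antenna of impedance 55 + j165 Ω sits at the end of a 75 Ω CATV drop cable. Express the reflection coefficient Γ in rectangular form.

Γ = (Z_L − Z_0)/(Z_L + Z_0) = (-20 + j165)/(130 + j165)

Γ ≈ 0.558 + j0.561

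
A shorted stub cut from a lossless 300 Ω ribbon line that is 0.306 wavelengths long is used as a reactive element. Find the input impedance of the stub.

βl = 2π × 0.306 = 110°
tan(βl) = -2.72
For a shorted stub, Z_in = jZ_0·tan(βl)

Z_in ≈ −j817 Ω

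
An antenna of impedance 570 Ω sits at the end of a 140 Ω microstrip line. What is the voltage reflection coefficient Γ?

Γ = (Z_L − Z_0)/(Z_L + Z_0) = (570 − 140)/(570 + 140) = 430/710

Γ = 0.606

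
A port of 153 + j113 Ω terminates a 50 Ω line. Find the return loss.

Γ = (103 + j113)/(203 + j113), |Γ| = 0.658
RL = −20·log₁₀|Γ| = −20·log₁₀(0.658)

RL ≈ 3.63 dB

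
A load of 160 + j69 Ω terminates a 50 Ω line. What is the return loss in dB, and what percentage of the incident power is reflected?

RL ≈ 4.62 dB; 34.5% of incident power reflected

Γ = (110 + j69)/(210 + j69), |Γ| = 0.587
RL = −20·log₁₀(0.587) = 4.62 dB
P_refl/P_inc = |Γ|² = 0.345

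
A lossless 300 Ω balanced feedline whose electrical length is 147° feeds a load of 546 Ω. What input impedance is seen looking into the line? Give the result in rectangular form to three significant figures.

tan(βl) = tan(147°) = -0.649
Z_in = Z_0·(Z_L + jZ_0·tanβl)/(Z_0 + jZ_L·tanβl)
     = 300·(546 − j195)/(300 − j355)

Z_in ≈ 324 + j188 Ω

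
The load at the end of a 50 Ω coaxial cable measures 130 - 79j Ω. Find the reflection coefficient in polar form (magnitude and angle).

Γ ≈ 0.572 ∠ -20.9°

Γ = (Z_L − Z_0)/(Z_L + Z_0) = (80 − j79)/(180 − j79)
|Γ| = 112/197 = 0.572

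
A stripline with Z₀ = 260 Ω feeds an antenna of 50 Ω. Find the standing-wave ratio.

Γ = (50 − 260)/(50 + 260) = -0.677
VSWR = (1 + 0.677)/(1 − 0.677)

VSWR ≈ 5.2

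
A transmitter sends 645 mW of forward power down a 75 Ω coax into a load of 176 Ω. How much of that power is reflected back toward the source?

Γ = (176 − 75)/(176 + 75) = 0.402
|Γ|² = 0.162
P_refl = |Γ|²·P_inc = 104 mW, P_del = (1 − |Γ|²)·P_inc = 541 mW

P_reflected ≈ 104 mW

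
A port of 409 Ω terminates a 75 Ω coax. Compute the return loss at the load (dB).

RL ≈ 3.22 dB

Γ = (409 − 75)/(409 + 75) = 0.69
RL = −20·log₁₀|Γ| = −20·log₁₀(0.69)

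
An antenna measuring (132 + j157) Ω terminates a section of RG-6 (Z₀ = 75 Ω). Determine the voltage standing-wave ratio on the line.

Γ = (Z_L − Z_0)/(Z_L + Z_0) = (57 + j157)/(207 + j157)
|Γ| = 167/260 = 0.643
VSWR = (1 + |Γ|)/(1 − |Γ|) = 1.64/0.357

VSWR ≈ 4.6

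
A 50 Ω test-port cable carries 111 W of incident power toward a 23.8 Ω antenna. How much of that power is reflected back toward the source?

P_reflected ≈ 14 W

Γ = (23.8 − 50)/(23.8 + 50) = -0.355
|Γ|² = 0.126
P_refl = |Γ|²·P_inc = 14 W, P_del = (1 − |Γ|²)·P_inc = 97 W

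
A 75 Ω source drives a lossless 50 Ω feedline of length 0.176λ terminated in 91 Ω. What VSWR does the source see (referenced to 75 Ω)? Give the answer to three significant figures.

VSWR ≈ 2.48

βl = 2π × 0.176 = 63.4°
tan(βl) = 1.99
Z_in = Z_0·(Z_L + jZ_0·tanβl)/(Z_0 + jZ_L·tanβl) = 32 − j16.3 Ω
Γ_s = (Z_in − Z_s)/(Z_in + Z_s) = (-43 − j16.3)/(107 − j16.3), |Γ_s| = 0.425
VSWR = (1 + |Γ_s|)/(1 − |Γ_s|)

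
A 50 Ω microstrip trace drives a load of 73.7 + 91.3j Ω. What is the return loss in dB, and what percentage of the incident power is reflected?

Γ = (23.7 + j91.3)/(123.7 + j91.3), |Γ| = 0.614
RL = −20·log₁₀(0.614) = 4.24 dB
P_refl/P_inc = |Γ|² = 0.376

RL ≈ 4.24 dB; 37.6% of incident power reflected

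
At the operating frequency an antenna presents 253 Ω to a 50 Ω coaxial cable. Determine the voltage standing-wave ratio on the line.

For a purely resistive load, VSWR = R_L/Z_0 or Z_0/R_L (whichever > 1) = 253/50

VSWR ≈ 5.06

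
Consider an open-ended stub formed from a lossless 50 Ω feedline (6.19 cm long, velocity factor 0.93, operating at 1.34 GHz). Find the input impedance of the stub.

Z_in ≈ +j15.3 Ω

λ = v/f = 0.93·c / 1.34 GHz = 0.208 m
βl = 2π·l/λ = 2π × 0.297 = 107°
tan(βl) = -3.27
For an open-ended stub, Z_in = −jZ_0·cot(βl) = −jZ_0/tan(βl)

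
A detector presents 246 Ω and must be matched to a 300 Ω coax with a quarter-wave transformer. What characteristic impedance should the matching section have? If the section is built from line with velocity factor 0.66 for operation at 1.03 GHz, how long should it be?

Z_qwt ≈ 272 Ω; length ≈ 4.81 cm

Z_qwt = √(Z_0·R_L) = √(300 × 246) = √73800
λ = 0.66·c/f = 0.192 m, so l = λ/4 = 0.0481 m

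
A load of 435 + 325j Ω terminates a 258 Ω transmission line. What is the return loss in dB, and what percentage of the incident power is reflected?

Γ = (177 + j325)/(693 + j325), |Γ| = 0.483
RL = −20·log₁₀(0.483) = 6.31 dB
P_refl/P_inc = |Γ|² = 0.234

RL ≈ 6.31 dB; 23.4% of incident power reflected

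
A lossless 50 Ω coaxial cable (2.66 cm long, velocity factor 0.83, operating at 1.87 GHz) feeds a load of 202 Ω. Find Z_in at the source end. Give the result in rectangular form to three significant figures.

λ = v/f = 0.83·c / 1.87 GHz = 0.133 m
βl = 2π·l/λ = 2π × 0.2 = 71.9°
tan(βl) = tan(71.9°) = 3.06
Z_in = Z_0·(Z_L + jZ_0·tanβl)/(Z_0 + jZ_L·tanβl)
     = 50·(202 + j153)/(50 + j619)

Z_in ≈ 13.6 − j15.2 Ω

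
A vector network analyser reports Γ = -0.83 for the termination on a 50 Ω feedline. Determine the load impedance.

Z_L = Z_0·(1 + Γ)/(1 − Γ) = 50·(0.17)/(1.83)

Z_L ≈ 4.64 Ω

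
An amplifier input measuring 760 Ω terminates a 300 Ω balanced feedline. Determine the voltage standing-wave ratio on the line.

For a purely resistive load, VSWR = R_L/Z_0 or Z_0/R_L (whichever > 1) = 760/300

VSWR ≈ 2.53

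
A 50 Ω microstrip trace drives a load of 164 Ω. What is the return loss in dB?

Γ = (164 − 50)/(164 + 50) = 0.533
RL = −20·log₁₀|Γ| = −20·log₁₀(0.533)

RL ≈ 5.47 dB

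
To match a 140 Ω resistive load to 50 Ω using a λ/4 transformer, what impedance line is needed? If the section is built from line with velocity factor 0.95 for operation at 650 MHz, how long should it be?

Z_qwt = √(Z_0·R_L) = √(50 × 140) = √7000
λ = 0.95·c/f = 0.438 m, so l = λ/4 = 0.11 m

Z_qwt ≈ 83.7 Ω; length ≈ 11 cm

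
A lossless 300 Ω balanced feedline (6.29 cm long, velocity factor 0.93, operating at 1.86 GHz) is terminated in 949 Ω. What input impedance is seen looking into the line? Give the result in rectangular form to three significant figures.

Z_in ≈ 304 + j367 Ω

λ = v/f = 0.93·c / 1.86 GHz = 0.15 m
βl = 2π·l/λ = 2π × 0.419 = 151°
tan(βl) = tan(151°) = -0.555
Z_in = Z_0·(Z_L + jZ_0·tanβl)/(Z_0 + jZ_L·tanβl)
     = 300·(949 − j167)/(300 − j527)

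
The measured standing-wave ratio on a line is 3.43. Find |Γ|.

|Γ| ≈ 0.549

|Γ| = (S − 1)/(S + 1) = (3.43 − 1)/(3.43 + 1) = 2.43/4.43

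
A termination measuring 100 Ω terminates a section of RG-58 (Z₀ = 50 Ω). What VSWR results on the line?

VSWR ≈ 2

For a purely resistive load, VSWR = R_L/Z_0 or Z_0/R_L (whichever > 1) = 100/50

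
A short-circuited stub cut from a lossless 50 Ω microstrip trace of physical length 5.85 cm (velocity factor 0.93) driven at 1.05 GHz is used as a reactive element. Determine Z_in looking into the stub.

Z_in ≈ +j264 Ω

λ = v/f = 0.93·c / 1.05 GHz = 0.266 m
βl = 2π·l/λ = 2π × 0.22 = 79.3°
tan(βl) = 5.27
For a short-circuited stub, Z_in = jZ_0·tan(βl)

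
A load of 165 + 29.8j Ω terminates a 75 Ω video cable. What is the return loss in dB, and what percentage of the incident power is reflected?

RL ≈ 8.13 dB; 15.4% of incident power reflected

Γ = (90 + j29.8)/(240 + j29.8), |Γ| = 0.392
RL = −20·log₁₀(0.392) = 8.13 dB
P_refl/P_inc = |Γ|² = 0.154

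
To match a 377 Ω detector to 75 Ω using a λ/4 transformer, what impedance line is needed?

Z_qwt ≈ 168 Ω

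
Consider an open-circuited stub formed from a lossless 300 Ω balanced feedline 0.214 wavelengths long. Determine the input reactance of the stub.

X_in ≈ -69 Ω (capacitive)

βl = 2π × 0.214 = 77°
tan(βl) = 4.35
For an open-circuited stub, Z_in = −jZ_0·cot(βl) = −jZ_0/tan(βl)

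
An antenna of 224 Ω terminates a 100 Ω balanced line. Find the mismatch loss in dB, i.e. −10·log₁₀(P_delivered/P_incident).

mismatch loss ≈ 0.688 dB

Γ = (224 − 100)/(224 + 100) = 0.383
|Γ|² = 0.146, so P_del/P_inc = 1 − |Γ|² = 0.854
ML = −10·log₁₀(1 − |Γ|²)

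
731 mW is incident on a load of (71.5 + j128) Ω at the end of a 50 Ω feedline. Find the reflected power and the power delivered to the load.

|Γ| = |(21.5 + j128)/(121.5 + j128)| = 0.735
|Γ|² = 0.541
P_refl = |Γ|²·P_inc = 395 mW, P_del = (1 − |Γ|²)·P_inc = 336 mW

P_reflected ≈ 395 mW; P_delivered ≈ 336 mW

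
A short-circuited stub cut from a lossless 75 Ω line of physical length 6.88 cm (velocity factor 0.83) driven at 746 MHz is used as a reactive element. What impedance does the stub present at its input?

λ = v/f = 0.83·c / 746 MHz = 0.334 m
βl = 2π·l/λ = 2π × 0.206 = 74.2°
tan(βl) = 3.53
For a short-circuited stub, Z_in = jZ_0·tan(βl)

Z_in ≈ +j265 Ω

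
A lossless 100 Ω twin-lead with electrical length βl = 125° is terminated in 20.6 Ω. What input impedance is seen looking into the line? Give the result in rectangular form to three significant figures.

Z_in ≈ 57.6 − j126 Ω

tan(βl) = tan(125°) = -1.43
Z_in = Z_0·(Z_L + jZ_0·tanβl)/(Z_0 + jZ_L·tanβl)
     = 100·(20.6 − j143)/(100 − j29.4)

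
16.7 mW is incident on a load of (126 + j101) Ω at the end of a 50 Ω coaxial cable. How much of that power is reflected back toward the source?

P_reflected ≈ 6.48 mW

|Γ| = |(76 + j101)/(176 + j101)| = 0.623
|Γ|² = 0.388
P_refl = |Γ|²·P_inc = 6.48 mW, P_del = (1 − |Γ|²)·P_inc = 10.2 mW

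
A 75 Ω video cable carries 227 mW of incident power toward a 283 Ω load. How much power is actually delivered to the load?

P_delivered ≈ 150 mW

Γ = (283 − 75)/(283 + 75) = 0.581
|Γ|² = 0.338
P_refl = |Γ|²·P_inc = 76.6 mW, P_del = (1 − |Γ|²)·P_inc = 150 mW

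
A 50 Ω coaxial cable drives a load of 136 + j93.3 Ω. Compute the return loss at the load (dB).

RL ≈ 4.3 dB

Γ = (86 + j93.3)/(186 + j93.3), |Γ| = 0.61
RL = −20·log₁₀|Γ| = −20·log₁₀(0.61)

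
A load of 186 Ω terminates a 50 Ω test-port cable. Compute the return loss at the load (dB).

Γ = (186 − 50)/(186 + 50) = 0.576
RL = −20·log₁₀|Γ| = −20·log₁₀(0.576)

RL ≈ 4.79 dB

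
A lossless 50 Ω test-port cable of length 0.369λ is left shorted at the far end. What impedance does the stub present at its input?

βl = 2π × 0.369 = 133°
tan(βl) = -1.08
For a shorted stub, Z_in = jZ_0·tan(βl)

Z_in ≈ −j53.9 Ω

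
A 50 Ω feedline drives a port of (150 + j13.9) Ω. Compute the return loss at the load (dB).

Γ = (100 + j13.9)/(200 + j13.9), |Γ| = 0.504
RL = −20·log₁₀|Γ| = −20·log₁₀(0.504)

RL ≈ 5.96 dB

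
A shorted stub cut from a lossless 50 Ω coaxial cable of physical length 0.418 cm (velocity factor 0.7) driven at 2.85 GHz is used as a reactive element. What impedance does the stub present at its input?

Z_in ≈ +j18.6 Ω

λ = v/f = 0.7·c / 2.85 GHz = 0.0737 m
βl = 2π·l/λ = 2π × 0.0567 = 20.4°
tan(βl) = 0.372
For a shorted stub, Z_in = jZ_0·tan(βl)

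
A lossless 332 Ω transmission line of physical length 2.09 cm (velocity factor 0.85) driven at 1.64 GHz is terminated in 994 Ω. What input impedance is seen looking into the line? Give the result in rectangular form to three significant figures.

Z_in ≈ 182 − j241 Ω

λ = v/f = 0.85·c / 1.64 GHz = 0.155 m
βl = 2π·l/λ = 2π × 0.134 = 48.4°
tan(βl) = tan(48.4°) = 1.13
Z_in = Z_0·(Z_L + jZ_0·tanβl)/(Z_0 + jZ_L·tanβl)
     = 332·(994 + j374)/(332 + j1120)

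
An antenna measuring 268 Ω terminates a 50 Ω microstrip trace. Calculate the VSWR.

Γ = (268 − 50)/(268 + 50) = 0.686
VSWR = (1 + 0.686)/(1 − 0.686)

VSWR ≈ 5.36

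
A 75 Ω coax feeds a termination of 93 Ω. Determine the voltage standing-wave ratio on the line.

For a purely resistive load, VSWR = R_L/Z_0 or Z_0/R_L (whichever > 1) = 93/75

VSWR ≈ 1.24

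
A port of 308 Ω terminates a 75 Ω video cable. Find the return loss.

RL ≈ 4.32 dB

Γ = (308 − 75)/(308 + 75) = 0.608
RL = −20·log₁₀|Γ| = −20·log₁₀(0.608)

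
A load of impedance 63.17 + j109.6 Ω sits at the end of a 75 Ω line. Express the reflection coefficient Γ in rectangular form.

Γ ≈ 0.334 + j0.529

Γ = (Z_L − Z_0)/(Z_L + Z_0) = (-11.83 + j109.6)/(138.2 + j109.6)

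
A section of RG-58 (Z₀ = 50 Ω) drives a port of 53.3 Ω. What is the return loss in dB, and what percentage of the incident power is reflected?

RL ≈ 29.9 dB; 0.102% of incident power reflected

Γ = (53.3 − 50)/(53.3 + 50) = 0.0319
RL = −20·log₁₀(0.0319) = 29.9 dB
P_refl/P_inc = |Γ|² = 0.00102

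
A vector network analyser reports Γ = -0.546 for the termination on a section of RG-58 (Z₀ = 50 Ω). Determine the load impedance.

Z_L = Z_0·(1 + Γ)/(1 − Γ) = 50·(0.454)/(1.55)

Z_L ≈ 14.7 Ω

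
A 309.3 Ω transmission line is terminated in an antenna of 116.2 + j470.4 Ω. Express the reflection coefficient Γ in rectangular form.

Γ = (Z_L − Z_0)/(Z_L + Z_0) = (-193.1 + j470.4)/(425.5 + j470.4)

Γ ≈ 0.346 + j0.723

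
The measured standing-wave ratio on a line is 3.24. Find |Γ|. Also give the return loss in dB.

|Γ| ≈ 0.528; return loss ≈ 5.54 dB

|Γ| = (S − 1)/(S + 1) = (3.24 − 1)/(3.24 + 1) = 2.24/4.24
RL = −20·log₁₀|Γ| = −20·log₁₀(0.528)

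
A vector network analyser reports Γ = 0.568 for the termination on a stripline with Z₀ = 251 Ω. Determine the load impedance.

Z_L ≈ 911 Ω

Z_L = Z_0·(1 + Γ)/(1 − Γ) = 251·(1.57)/(0.432)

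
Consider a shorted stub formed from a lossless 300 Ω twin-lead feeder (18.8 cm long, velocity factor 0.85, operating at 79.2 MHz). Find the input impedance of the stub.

λ = v/f = 0.85·c / 79.2 MHz = 3.22 m
βl = 2π·l/λ = 2π × 0.0584 = 21°
tan(βl) = 0.384
For a shorted stub, Z_in = jZ_0·tan(βl)

Z_in ≈ +j115 Ω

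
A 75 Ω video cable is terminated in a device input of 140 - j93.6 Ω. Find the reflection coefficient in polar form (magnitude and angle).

Γ ≈ 0.486 ∠ -31.7°

Γ = (Z_L − Z_0)/(Z_L + Z_0) = (65 − j93.6)/(215 − j93.6)
|Γ| = 114/234 = 0.486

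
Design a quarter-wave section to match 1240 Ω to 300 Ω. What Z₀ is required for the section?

Z_qwt = √(Z_0·R_L) = √(300 × 1240) = √372000

Z_qwt ≈ 610 Ω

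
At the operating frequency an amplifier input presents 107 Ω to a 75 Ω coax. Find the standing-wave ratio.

For a purely resistive load, VSWR = R_L/Z_0 or Z_0/R_L (whichever > 1) = 107/75

VSWR ≈ 1.43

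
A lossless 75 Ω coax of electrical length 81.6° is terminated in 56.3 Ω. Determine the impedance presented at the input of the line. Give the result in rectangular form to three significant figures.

Z_in ≈ 98.3 + j8.26 Ω

tan(βl) = tan(81.6°) = 6.77
Z_in = Z_0·(Z_L + jZ_0·tanβl)/(Z_0 + jZ_L·tanβl)
     = 75·(56.3 + j508)/(75 + j381)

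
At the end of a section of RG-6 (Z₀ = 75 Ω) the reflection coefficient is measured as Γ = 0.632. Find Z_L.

Z_L = Z_0·(1 + Γ)/(1 − Γ) = 75·(1.63)/(0.368)

Z_L ≈ 333 Ω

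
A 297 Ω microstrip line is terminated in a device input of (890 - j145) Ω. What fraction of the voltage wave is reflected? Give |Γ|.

Γ = (Z_L − Z_0)/(Z_L + Z_0) = (593 − j145)/(1187 − j145)
|Γ| = 610/1200

|Γ| ≈ 0.511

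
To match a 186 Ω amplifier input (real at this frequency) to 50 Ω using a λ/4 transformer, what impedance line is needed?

Z_qwt ≈ 96.4 Ω

Z_qwt = √(Z_0·R_L) = √(50 × 186) = √9300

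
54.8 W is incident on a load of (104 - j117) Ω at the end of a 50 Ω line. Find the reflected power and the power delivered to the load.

P_reflected ≈ 24.3 W; P_delivered ≈ 30.5 W

|Γ| = |(54 − j117)/(154 − j117)| = 0.666
|Γ|² = 0.444
P_refl = |Γ|²·P_inc = 24.3 W, P_del = (1 − |Γ|²)·P_inc = 30.5 W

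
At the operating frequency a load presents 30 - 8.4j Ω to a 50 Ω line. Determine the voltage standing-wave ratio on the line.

VSWR ≈ 1.74

Γ = (Z_L − Z_0)/(Z_L + Z_0) = (-20 − j8.4)/(80 − j8.4)
|Γ| = 21.7/80.4 = 0.27
VSWR = (1 + |Γ|)/(1 − |Γ|) = 1.27/0.73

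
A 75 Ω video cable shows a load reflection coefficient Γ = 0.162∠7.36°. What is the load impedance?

Z_L = Z_0·(1 + Γ)/(1 − Γ) = 75·(1.16 + j0.0208)/(0.839 − j0.0208)

Z_L ≈ 104 + j4.42 Ω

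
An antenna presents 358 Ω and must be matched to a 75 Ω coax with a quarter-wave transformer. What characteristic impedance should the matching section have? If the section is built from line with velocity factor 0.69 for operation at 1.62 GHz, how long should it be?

Z_qwt = √(Z_0·R_L) = √(75 × 358) = √26850
λ = 0.69·c/f = 0.128 m, so l = λ/4 = 0.0319 m

Z_qwt ≈ 164 Ω; length ≈ 3.19 cm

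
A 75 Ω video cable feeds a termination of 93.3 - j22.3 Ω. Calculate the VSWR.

VSWR ≈ 1.41

Γ = (Z_L − Z_0)/(Z_L + Z_0) = (18.3 − j22.3)/(168.3 − j22.3)
|Γ| = 28.8/170 = 0.17
VSWR = (1 + |Γ|)/(1 − |Γ|) = 1.17/0.83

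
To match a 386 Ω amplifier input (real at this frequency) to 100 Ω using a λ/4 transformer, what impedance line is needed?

Z_qwt ≈ 196 Ω

Z_qwt = √(Z_0·R_L) = √(100 × 386) = √38600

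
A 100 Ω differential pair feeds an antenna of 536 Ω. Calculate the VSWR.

VSWR ≈ 5.36

Γ = (536 − 100)/(536 + 100) = 0.686
VSWR = (1 + 0.686)/(1 − 0.686)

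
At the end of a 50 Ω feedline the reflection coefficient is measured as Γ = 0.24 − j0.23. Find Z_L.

Z_L ≈ 70.5 − j36.5 Ω

Z_L = Z_0·(1 + Γ)/(1 − Γ) = 50·(1.24 − j0.23)/(0.76 + j0.23)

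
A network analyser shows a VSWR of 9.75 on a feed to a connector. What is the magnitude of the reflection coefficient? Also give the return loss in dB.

|Γ| ≈ 0.814; return loss ≈ 1.79 dB

|Γ| = (S − 1)/(S + 1) = (9.75 − 1)/(9.75 + 1) = 8.75/10.8
RL = −20·log₁₀|Γ| = −20·log₁₀(0.814)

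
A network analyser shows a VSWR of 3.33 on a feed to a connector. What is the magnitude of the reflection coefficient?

|Γ| = (S − 1)/(S + 1) = (3.33 − 1)/(3.33 + 1) = 2.33/4.33

|Γ| ≈ 0.538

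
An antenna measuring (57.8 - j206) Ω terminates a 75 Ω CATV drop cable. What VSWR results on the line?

VSWR ≈ 11.8

Γ = (Z_L − Z_0)/(Z_L + Z_0) = (-17.2 − j206)/(132.8 − j206)
|Γ| = 207/245 = 0.843
VSWR = (1 + |Γ|)/(1 − |Γ|) = 1.84/0.157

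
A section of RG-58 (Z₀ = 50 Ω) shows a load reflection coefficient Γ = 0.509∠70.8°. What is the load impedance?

Z_L ≈ 40.1 + j52 Ω

Z_L = Z_0·(1 + Γ)/(1 − Γ) = 50·(1.17 + j0.481)/(0.833 − j0.481)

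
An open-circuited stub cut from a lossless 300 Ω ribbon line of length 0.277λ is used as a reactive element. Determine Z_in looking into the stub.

βl = 2π × 0.277 = 99.7°
tan(βl) = -5.84
For an open-circuited stub, Z_in = −jZ_0·cot(βl) = −jZ_0/tan(βl)

Z_in ≈ +j51.4 Ω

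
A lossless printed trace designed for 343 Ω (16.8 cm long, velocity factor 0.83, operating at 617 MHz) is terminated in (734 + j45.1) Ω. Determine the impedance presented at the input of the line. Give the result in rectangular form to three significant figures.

Z_in ≈ 363 + j276 Ω

λ = v/f = 0.83·c / 617 MHz = 0.404 m
βl = 2π·l/λ = 2π × 0.416 = 150°
tan(βl) = tan(150°) = -0.581
Z_in = Z_0·(Z_L + jZ_0·tanβl)/(Z_0 + jZ_L·tanβl)
     = 343·(734 − j154)/(369 − j426)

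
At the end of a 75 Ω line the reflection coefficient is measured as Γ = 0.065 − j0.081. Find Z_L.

Z_L = Z_0·(1 + Γ)/(1 − Γ) = 75·(1.06 − j0.081)/(0.935 + j0.081)

Z_L ≈ 84.2 − j13.8 Ω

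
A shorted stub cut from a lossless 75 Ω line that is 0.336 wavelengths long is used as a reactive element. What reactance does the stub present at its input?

βl = 2π × 0.336 = 121°
tan(βl) = -1.67
For a shorted stub, Z_in = jZ_0·tan(βl)

X_in ≈ -125 Ω (capacitive)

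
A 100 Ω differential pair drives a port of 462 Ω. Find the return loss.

Γ = (462 − 100)/(462 + 100) = 0.644
RL = −20·log₁₀|Γ| = −20·log₁₀(0.644)

RL ≈ 3.82 dB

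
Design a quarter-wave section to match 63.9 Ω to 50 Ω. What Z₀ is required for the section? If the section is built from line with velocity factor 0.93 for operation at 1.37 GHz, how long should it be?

Z_qwt ≈ 56.5 Ω; length ≈ 5.09 cm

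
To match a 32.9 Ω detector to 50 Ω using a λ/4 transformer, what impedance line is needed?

Z_qwt = √(Z_0·R_L) = √(50 × 32.9) = √1645

Z_qwt ≈ 40.6 Ω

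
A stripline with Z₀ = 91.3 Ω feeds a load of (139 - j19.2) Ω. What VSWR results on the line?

Γ = (Z_L − Z_0)/(Z_L + Z_0) = (47.7 − j19.2)/(230.3 − j19.2)
|Γ| = 51.4/231 = 0.222
VSWR = (1 + |Γ|)/(1 − |Γ|) = 1.22/0.778

VSWR ≈ 1.57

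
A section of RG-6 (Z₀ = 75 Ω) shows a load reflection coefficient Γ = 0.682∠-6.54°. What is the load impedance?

Z_L = Z_0·(1 + Γ)/(1 − Γ) = 75·(1.68 − j0.0777)/(0.322 + j0.0777)

Z_L ≈ 365 − j106 Ω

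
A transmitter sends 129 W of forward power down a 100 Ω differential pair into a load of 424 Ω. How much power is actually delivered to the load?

Γ = (424 − 100)/(424 + 100) = 0.618
|Γ|² = 0.382
P_refl = |Γ|²·P_inc = 49.3 W, P_del = (1 − |Γ|²)·P_inc = 79.7 W

P_delivered ≈ 79.7 W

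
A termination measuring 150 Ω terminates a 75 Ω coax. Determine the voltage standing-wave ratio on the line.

VSWR ≈ 2

For a purely resistive load, VSWR = R_L/Z_0 or Z_0/R_L (whichever > 1) = 150/75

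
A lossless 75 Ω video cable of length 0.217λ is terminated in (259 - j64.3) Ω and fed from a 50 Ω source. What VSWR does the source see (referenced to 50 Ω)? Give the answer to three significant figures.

VSWR ≈ 2.52

βl = 2π × 0.217 = 78.1°
tan(βl) = 4.75
Z_in = Z_0·(Z_L + jZ_0·tanβl)/(Z_0 + jZ_L·tanβl) = 20.7 − j9.38 Ω
Γ_s = (Z_in − Z_s)/(Z_in + Z_s) = (-29.3 − j9.38)/(70.7 − j9.38), |Γ_s| = 0.431
VSWR = (1 + |Γ_s|)/(1 − |Γ_s|)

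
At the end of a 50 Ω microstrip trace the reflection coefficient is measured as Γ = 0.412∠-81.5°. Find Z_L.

Z_L = Z_0·(1 + Γ)/(1 − Γ) = 50·(1.06 − j0.407)/(0.939 + j0.407)

Z_L ≈ 39.6 − j38.9 Ω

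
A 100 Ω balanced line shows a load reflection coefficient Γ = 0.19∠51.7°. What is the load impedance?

Z_L = Z_0·(1 + Γ)/(1 − Γ) = 100·(1.12 + j0.149)/(0.882 − j0.149)

Z_L ≈ 120 + j37.2 Ω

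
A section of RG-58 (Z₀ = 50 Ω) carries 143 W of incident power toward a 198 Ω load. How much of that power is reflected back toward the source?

P_reflected ≈ 50.9 W

Γ = (198 − 50)/(198 + 50) = 0.597
|Γ|² = 0.356
P_refl = |Γ|²·P_inc = 50.9 W, P_del = (1 − |Γ|²)·P_inc = 92.1 W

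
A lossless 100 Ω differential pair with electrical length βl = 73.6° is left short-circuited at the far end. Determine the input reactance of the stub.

tan(βl) = 3.4
For a short-circuited stub, Z_in = jZ_0·tan(βl)

X_in ≈ 340 Ω (inductive)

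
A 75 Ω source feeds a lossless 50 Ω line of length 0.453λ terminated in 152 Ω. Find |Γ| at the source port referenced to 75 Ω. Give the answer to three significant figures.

βl = 2π × 0.453 = 163°
tan(βl) = -0.304
Z_in = Z_0·(Z_L + jZ_0·tanβl)/(Z_0 + jZ_L·tanβl) = 89.5 + j67.6 Ω
Γ_s = (Z_in − Z_s)/(Z_in + Z_s) = (14.5 + j67.6)/(165 + j67.6), |Γ_s| = 0.389

|Γ| ≈ 0.389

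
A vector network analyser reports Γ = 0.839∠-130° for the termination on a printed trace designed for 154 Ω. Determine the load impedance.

Z_L = Z_0·(1 + Γ)/(1 − Γ) = 154·(0.461 − j0.643)/(1.54 + j0.643)

Z_L ≈ 16.4 − j71.1 Ω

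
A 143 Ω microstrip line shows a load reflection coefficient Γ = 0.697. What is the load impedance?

Z_L ≈ 801 Ω

Z_L = Z_0·(1 + Γ)/(1 − Γ) = 143·(1.7)/(0.303)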